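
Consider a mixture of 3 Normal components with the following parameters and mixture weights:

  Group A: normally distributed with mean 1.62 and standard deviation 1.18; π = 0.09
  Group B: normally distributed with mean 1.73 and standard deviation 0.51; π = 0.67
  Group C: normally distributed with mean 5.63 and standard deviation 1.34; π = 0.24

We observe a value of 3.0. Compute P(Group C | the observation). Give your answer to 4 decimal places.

0.2109

Apply Bayes' rule: the posterior for each component is proportional to its prior times its likelihood at x.
Evaluate each component's likelihood at the observed value:
  L_A = (1/(1.18·√(2π)))·exp(−(3.0−1.62)²/(2·1.18²)) = 0.338087·exp(-0.68386) = 0.170621
  L_B = (1/(0.51·√(2π)))·exp(−(3.0−1.73)²/(2·0.51²)) = 0.782240·exp(-3.10054) = 0.0352203
  L_C = (1/(1.34·√(2π)))·exp(−(3.0−5.63)²/(2·1.34²)) = 0.297718·exp(-1.92607) = 0.0433834
Prior × likelihood for each component:
  π_A·L_A = 0.09 × 0.170621 = 0.0153559
  π_B·L_B = 0.67 × 0.0352203 = 0.0235976
  π_C·L_C = 0.24 × 0.0433834 = 0.010412
Sum: 0.0153559 + 0.0235976 + 0.010412 = 0.0493656
P(Group C | x) ≈ 0.2109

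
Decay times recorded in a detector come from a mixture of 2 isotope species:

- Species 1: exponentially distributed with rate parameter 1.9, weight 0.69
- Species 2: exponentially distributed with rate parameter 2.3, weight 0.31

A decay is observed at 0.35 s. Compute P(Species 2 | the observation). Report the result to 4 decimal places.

0.3210

By Bayes' theorem, P(k | x) = P(Z=k) f_k(x) / Σ_j P(Z=j) f_j(x).
Evaluate each component's likelihood at the observed value:
  L_1 = 0.97712
  L_2 = 1.0283
Prior × likelihood for each component:
  P(Z=1)·L_1 = 0.69 × 0.97712 = 0.674213
  P(Z=2)·L_2 = 0.31 × 1.0283 = 0.318774
Sum: 0.674213 + 0.318774 = 0.992986
P(Species 2 | data) = 0.318774 / 0.992986 ≈ 0.3210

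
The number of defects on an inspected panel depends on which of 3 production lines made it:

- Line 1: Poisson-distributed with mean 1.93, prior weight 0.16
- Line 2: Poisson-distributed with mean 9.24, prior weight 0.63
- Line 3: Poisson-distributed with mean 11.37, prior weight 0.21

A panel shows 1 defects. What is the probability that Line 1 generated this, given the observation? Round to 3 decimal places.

Posterior ∝ prior × likelihood, so P(k | x) ∝ P(Z=k) f_k(x); normalise over all components.
Evaluate each component's likelihood at the observed value:
  p_1 = 0.280136
  p_2 = 0.000896997
  p_3 = 0.000131169
Prior × likelihood for each component:
  P(Z=1)·p_1 = 0.16 × 0.280136 = 0.0448218
  P(Z=2)·p_2 = 0.63 × 0.000896997 = 0.000565108
  P(Z=3)·p_3 = 0.21 × 0.000131169 = 2.75456e-05
Denominator: 0.0448218 + 0.000565108 + 2.75456e-05 = 0.0454144
P(Line 1 | the observation) ≈ 0.987

0.987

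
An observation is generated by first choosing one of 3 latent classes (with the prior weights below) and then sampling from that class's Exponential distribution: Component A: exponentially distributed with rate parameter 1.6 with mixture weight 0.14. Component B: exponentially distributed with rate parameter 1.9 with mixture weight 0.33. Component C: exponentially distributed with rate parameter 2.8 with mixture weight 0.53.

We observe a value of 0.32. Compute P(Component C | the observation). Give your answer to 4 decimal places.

Apply Bayes' rule: the posterior for each component is proportional to its prior times its likelihood at x.
Exponential densities:
  L_A = 1.6·e^(−1.6·0.32) = 1.6·e^(−0.5120) = 0.958873
  L_B = 1.9·e^(−1.9·0.32) = 1.9·e^(−0.6080) = 1.03443
  L_C = 2.8·e^(−2.8·0.32) = 2.8·e^(−0.8960) = 1.14296
Multiply by the mixture weights:
  π_A·L_A = 0.14 × 0.958873 = 0.134242
  π_B·L_B = 0.33 × 1.03443 = 0.341363
  π_C·L_C = 0.53 × 1.14296 = 0.605768
Normaliser: 0.134242 + 0.341363 + 0.605768 = 1.08137
P(Component C | the observation) = 0.605768 / 1.08137 ≈ 0.5602

0.5602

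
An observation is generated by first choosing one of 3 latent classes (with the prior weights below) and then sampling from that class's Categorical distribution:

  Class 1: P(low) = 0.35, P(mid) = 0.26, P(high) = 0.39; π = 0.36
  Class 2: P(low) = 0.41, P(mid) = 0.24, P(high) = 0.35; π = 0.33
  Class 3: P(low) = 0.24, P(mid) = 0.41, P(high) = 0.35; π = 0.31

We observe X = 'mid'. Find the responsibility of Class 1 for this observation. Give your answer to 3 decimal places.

The responsibility of component k is w_k f_k(x) divided by Σ_j w_j f_j(x).
Evaluate each component's likelihood at the observed value:
  L_1 = P(mid | comp) = 0.26
  L_2 = P(mid | comp) = 0.24
  L_3 = P(mid | comp) = 0.41
Multiply by the mixture weights:
  w_1·L_1 = 0.36 × 0.26 = 0.0936
  w_2·L_2 = 0.33 × 0.24 = 0.0792
  w_3·L_3 = 0.31 × 0.41 = 0.1271
Denominator: 0.0936 + 0.0792 + 0.1271 = 0.2999
P(Class 1 | x) ≈ 0.312

0.312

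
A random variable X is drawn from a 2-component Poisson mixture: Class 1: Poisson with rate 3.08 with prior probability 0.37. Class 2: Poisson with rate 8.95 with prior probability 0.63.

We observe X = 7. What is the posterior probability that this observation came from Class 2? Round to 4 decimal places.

0.8937

P(component k | x) = w_k·f_k(x) / marginal(x), where marginal(x) = Σ_j w_j·f_j(x).
Evaluate each component's likelihood at the observed value:
  f_1 = e^(−3.08)·3.08^7/7! = 0.0239771
  f_2 = e^(−8.95)·8.95^7/7! = 0.118412
Weight by the priors:
  w_1·f_1 = 0.37 × 0.0239771 = 0.00887154
  w_2·f_2 = 0.63 × 0.118412 = 0.0745995
Evidence: 0.00887154 + 0.0745995 = 0.083471
Responsibility of Class 2: 0.0745995 / 0.083471 ≈ 0.8937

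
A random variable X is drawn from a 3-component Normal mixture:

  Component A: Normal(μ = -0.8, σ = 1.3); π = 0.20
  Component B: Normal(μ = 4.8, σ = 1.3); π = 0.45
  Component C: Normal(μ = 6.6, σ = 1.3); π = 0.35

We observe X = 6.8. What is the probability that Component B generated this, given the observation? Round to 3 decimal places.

0.285

The responsibility of component k is π_k f_k(x) divided by Σ_j π_j f_j(x).
Normal densities:
  L_A = (1/(1.3·√(2π)))·exp(−(6.8−-0.8)²/(2·1.3²)) = 0.306879·exp(-17.08876) = 1.16256e-08
  L_B = (1/(1.3·√(2π)))·exp(−(6.8−4.8)²/(2·1.3²)) = 0.306879·exp(-1.18343) = 0.0939742
  L_C = (1/(1.3·√(2π)))·exp(−(6.8−6.6)²/(2·1.3²)) = 0.306879·exp(-0.01183) = 0.303268
Unnormalised posteriors:
  π_A·L_A = 0.20 × 1.16256e-08 = 2.32511e-09
  π_B·L_B = 0.45 × 0.0939742 = 0.0422884
  π_C·L_C = 0.35 × 0.303268 = 0.106144
Evidence: 2.32511e-09 + 0.0422884 + 0.106144 = 0.148432
Responsibility of Component B: 0.0422884 / 0.148432 ≈ 0.285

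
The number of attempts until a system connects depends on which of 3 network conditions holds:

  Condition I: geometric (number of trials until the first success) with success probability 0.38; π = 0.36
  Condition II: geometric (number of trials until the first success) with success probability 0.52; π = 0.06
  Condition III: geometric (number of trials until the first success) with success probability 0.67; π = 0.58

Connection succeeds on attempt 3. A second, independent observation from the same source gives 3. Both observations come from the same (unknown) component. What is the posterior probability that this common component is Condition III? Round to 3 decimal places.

Apply Bayes' rule: the posterior for each component is proportional to its prior times its likelihood at x.
Since both observations come from the same component, the likelihood for component k is f_k(x₁)·f_k(x₂).
  p_I = [0.146072] × [0.146072] = 0.021337
  p_II = [0.119808] × [0.119808] = 0.014354
  p_III = [0.072963] × [0.072963] = 0.0053236
Weight by the priors:
  P(Z=I)·p_I = 0.36 × 0.021337 = 0.00768133
  P(Z=II)·p_II = 0.06 × 0.014354 = 0.000861237
  P(Z=III)·p_III = 0.58 × 0.0053236 = 0.00308769
Marginal: 0.00768133 + 0.000861237 + 0.00308769 = 0.0116303
Responsibility of Condition III: 0.00308769 / 0.0116303 ≈ 0.265

0.265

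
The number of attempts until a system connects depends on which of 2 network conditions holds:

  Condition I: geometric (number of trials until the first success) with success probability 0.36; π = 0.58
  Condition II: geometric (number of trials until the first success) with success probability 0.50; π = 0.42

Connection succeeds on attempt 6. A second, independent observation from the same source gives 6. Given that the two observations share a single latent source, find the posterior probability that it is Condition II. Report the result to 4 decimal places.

0.1058

P(component k | x) = π_k·f_k(x) / marginal(x), where marginal(x) = Σ_j π_j·f_j(x).
Since both observations come from the same component, the likelihood for component k is f_k(x₁)·f_k(x₂).
  L_I = [0.36·(1−0.36)^5 = 0.36·0.107374 = 0.0386547] × [0.0386547] = 0.00149419
  L_II = [0.50·(1−0.50)^5 = 0.50·0.03125 = 0.015625] × [0.015625] = 0.000244141
Multiply by the mixture weights:
  π_I·L_I = 0.58 × 0.00149419 = 0.000866628
  π_II·L_II = 0.42 × 0.000244141 = 0.000102539
Denominator: 0.000866628 + 0.000102539 = 0.000969167
So the posterior for Condition II is 0.000102539 / 0.000969167 ≈ 0.1058.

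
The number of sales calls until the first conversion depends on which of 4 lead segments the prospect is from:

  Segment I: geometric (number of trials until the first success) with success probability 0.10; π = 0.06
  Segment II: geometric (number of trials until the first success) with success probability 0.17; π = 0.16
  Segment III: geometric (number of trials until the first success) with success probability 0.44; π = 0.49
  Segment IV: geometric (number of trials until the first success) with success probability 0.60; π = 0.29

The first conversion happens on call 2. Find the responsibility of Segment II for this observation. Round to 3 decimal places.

By Bayes' theorem, P(k | x) = π_k f_k(x) / Σ_j π_j f_j(x).
Component likelihoods at x = 2:
  p_I = 0.10·(1−0.10)^1 = 0.10·0.9 = 0.09
  p_II = 0.17·(1−0.17)^1 = 0.17·0.83 = 0.1411
  p_III = 0.44·(1−0.44)^1 = 0.44·0.56 = 0.2464
  p_IV = 0.60·(1−0.60)^1 = 0.60·0.4 = 0.24
Weight by the priors:
  π_I·p_I = 0.06 × 0.09 = 0.0054
  π_II·p_II = 0.16 × 0.1411 = 0.022576
  π_III·p_III = 0.49 × 0.2464 = 0.120736
  π_IV·p_IV = 0.29 × 0.24 = 0.0696
Marginal: 0.0054 + 0.022576 + 0.120736 + 0.0696 = 0.218312
Responsibility of Segment II: 0.022576 / 0.218312 ≈ 0.103

0.103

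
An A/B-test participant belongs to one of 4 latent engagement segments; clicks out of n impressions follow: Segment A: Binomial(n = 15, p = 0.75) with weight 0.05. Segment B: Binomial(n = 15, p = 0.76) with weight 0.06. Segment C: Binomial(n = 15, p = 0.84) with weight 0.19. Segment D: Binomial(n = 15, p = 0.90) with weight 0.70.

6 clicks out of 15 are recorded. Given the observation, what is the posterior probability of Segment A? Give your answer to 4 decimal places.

0.4888

P(component k | x) = π_k·f_k(x) / marginal(x), where marginal(x) = Σ_j π_j·f_j(x).
Binomial probabilities:
  L_A = 0.00339807
  L_B = 0.00254793
  L_C = 0.000120826
  L_D = 2.65986e-06
Multiply by the mixture weights:
  π_A·L_A = 0.05 × 0.00339807 = 0.000169903
  π_B·L_B = 0.06 × 0.00254793 = 0.000152876
  π_C·L_C = 0.19 × 0.000120826 = 2.29569e-05
  π_D·L_D = 0.70 × 2.65986e-06 = 1.8619e-06
Evidence: 0.000169903 + 0.000152876 + 2.29569e-05 + 1.8619e-06 = 0.000347598
P(Segment A | 6 clicks out of 15) ≈ 0.4888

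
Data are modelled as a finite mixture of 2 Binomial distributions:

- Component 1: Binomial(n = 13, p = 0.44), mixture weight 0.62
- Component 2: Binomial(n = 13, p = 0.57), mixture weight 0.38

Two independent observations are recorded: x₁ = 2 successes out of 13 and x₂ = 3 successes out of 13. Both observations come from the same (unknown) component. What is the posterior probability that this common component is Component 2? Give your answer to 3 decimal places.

0.009

Posterior ∝ prior × likelihood, so P(k | x) ∝ P(Z=k) f_k(x); normalise over all components.
Since both observations come from the same component, the likelihood for component k is f_k(x₁)·f_k(x₂).
  f_1 = [C(13,2)·0.44^2·0.56^11 = 78·0.1936·0.00169851 = 0.0256489] × [0.0738932] = 0.00189528
  f_2 = [C(13,2)·0.57^2·0.43^11 = 78·0.3249·9.29294e-05 = 0.00235503] × [0.0114466] = 2.69571e-05
Unnormalised posteriors:
  P(Z=1)·f_1 = 0.62 × 0.00189528 = 0.00117507
  P(Z=2)·f_2 = 0.38 × 2.69571e-05 = 1.02437e-05
Evidence: 0.00117507 + 1.02437e-05 = 0.00118532
Responsibility of Component 2: 1.02437e-05 / 0.00118532 ≈ 0.009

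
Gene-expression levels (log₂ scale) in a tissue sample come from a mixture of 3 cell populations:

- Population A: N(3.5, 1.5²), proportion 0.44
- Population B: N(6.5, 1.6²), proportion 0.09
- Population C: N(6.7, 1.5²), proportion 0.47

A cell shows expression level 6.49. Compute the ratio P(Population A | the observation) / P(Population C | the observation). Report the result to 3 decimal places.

0.130

The posterior odds equal the prior odds times the likelihood ratio: (π_i/π_j)·(f_i(x)/f_j(x)).
Component likelihoods at x = 6.49:
  p_A = 0.0364763
  p_B = 0.249334
  p_C = 0.263368
0.0160496 / 0.123783 ≈ 0.130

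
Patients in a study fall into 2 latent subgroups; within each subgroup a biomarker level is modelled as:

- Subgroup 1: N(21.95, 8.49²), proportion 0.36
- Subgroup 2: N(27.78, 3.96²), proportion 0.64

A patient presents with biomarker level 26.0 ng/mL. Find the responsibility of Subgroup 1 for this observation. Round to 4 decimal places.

0.2057

Apply Bayes' rule: the posterior for each component is proportional to its prior times its likelihood at x.
Normal densities:
  L_1 = 0.0419361
  L_2 = 0.0910628
Weight by the priors:
  π_1·L_1 = 0.36 × 0.0419361 = 0.015097
  π_2·L_2 = 0.64 × 0.0910628 = 0.0582802
Evidence: 0.015097 + 0.0582802 = 0.0733772
So the posterior for Subgroup 1 is 0.015097 / 0.0733772 ≈ 0.2057.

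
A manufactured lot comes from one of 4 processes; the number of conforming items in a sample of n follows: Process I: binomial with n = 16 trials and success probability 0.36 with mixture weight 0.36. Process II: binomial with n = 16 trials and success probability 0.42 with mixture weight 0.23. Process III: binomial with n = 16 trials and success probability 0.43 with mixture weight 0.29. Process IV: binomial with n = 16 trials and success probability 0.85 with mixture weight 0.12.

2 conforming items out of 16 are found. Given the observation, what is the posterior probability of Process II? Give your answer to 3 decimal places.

By Bayes' theorem, P(k | x) = P(Z=k) f_k(x) / Σ_j P(Z=j) f_j(x).
Component likelihoods at x = 2 conforming items out of 16:
  L_I = 0.0300819
  L_II = 0.0103198
  L_III = 0.00847942
  L_IV = 2.53103e-10
Prior × likelihood for each component:
  P(Z=I)·L_I = 0.36 × 0.0300819 = 0.0108295
  P(Z=II)·L_II = 0.23 × 0.0103198 = 0.00237356
  P(Z=III)·L_III = 0.29 × 0.00847942 = 0.00245903
  P(Z=IV)·L_IV = 0.12 × 2.53103e-10 = 3.03723e-11
Marginal: 0.0108295 + 0.00237356 + 0.00245903 + 3.03723e-11 = 0.0156621
Responsibility of Process II: 0.00237356 / 0.0156621 ≈ 0.152

0.152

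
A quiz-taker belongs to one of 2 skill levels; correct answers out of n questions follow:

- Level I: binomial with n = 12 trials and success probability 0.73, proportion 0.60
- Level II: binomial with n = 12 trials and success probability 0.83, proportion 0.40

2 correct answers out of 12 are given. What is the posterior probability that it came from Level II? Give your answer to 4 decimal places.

By Bayes' theorem, P(k | x) = π_k f_k(x) / Σ_j π_j f_j(x).
Evaluate each component's likelihood at the observed value:
  f_I = C(12,2)·0.73^2·0.27^10 = 66·0.5329·2.05891e-06 = 7.24148e-05
  f_II = C(12,2)·0.83^2·0.17^10 = 66·0.6889·2.01599e-08 = 9.1662e-07
Weight by the priors:
  π_I·f_I = 0.60 × 7.24148e-05 = 4.34489e-05
  π_II·f_II = 0.40 × 9.1662e-07 = 3.66648e-07
Normaliser: 4.34489e-05 + 3.66648e-07 = 4.38155e-05
Responsibility of Level II: 3.66648e-07 / 4.38155e-05 ≈ 0.0084

0.0084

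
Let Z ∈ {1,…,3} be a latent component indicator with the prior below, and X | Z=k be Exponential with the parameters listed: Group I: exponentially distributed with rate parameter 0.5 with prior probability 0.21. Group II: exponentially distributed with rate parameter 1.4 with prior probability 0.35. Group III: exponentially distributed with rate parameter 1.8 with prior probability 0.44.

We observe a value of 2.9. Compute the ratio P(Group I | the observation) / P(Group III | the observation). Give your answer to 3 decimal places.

Posterior odds = (P(Z=i) f_i(x)) / (P(Z=j) f_j(x)); the normalising sum cancels.
Exponential densities:
  p_I = 0.5·e^(−0.5·2.9) = 0.5·e^(−1.4500) = 0.117285
  p_II = 1.4·e^(−1.4·2.9) = 1.4·e^(−4.0600) = 0.0241486
  p_III = 1.8·e^(−1.8·2.9) = 1.8·e^(−5.2200) = 0.00973319
Odds = (0.21/0.44) × (0.117285/0.00973319) = 0.477273 × 12.05 ≈ 5.751

5.751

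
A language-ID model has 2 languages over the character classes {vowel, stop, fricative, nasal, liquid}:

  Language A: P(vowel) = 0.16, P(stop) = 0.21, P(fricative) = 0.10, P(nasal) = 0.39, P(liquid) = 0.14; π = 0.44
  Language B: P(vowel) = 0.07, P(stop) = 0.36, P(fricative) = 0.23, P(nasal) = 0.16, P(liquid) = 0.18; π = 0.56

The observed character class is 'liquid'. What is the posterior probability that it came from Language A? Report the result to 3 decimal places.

P(component k | x) = P(Z=k)·f_k(x) / marginal(x), where marginal(x) = Σ_j P(Z=j)·f_j(x).
Categorical probabilities:
  p_A = P(liquid | comp) = 0.14
  p_B = P(liquid | comp) = 0.18
Prior × likelihood for each component:
  P(Z=A)·p_A = 0.44 × 0.14 = 0.0616
  P(Z=B)·p_B = 0.56 × 0.18 = 0.1008
Sum: 0.0616 + 0.1008 = 0.1624
So the posterior for Language A is 0.0616 / 0.1624 ≈ 0.379.

0.379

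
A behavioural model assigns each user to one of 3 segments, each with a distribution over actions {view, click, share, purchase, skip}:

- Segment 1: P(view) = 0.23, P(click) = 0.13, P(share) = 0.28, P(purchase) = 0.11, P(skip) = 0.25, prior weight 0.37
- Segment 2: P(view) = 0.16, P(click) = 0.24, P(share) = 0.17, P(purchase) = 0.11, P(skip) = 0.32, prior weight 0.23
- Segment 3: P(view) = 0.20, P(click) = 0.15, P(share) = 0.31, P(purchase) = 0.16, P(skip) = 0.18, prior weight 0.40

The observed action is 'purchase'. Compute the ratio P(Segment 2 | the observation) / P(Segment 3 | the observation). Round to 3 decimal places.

Since P(k|x) ∝ π_k f_k(x), the posterior odds are π_i f_i(x) / (π_j f_j(x)).
Evaluate each component's likelihood at the observed value:
  f_1 = P(purchase | comp) = 0.11
  f_2 = P(purchase | comp) = 0.11
  f_3 = P(purchase | comp) = 0.16
Posterior odds = (π_2·f_2) / (π_3·f_3) = (0.23·0.11) / (0.40·0.16) = 0.0253 / 0.064 ≈ 0.395

0.395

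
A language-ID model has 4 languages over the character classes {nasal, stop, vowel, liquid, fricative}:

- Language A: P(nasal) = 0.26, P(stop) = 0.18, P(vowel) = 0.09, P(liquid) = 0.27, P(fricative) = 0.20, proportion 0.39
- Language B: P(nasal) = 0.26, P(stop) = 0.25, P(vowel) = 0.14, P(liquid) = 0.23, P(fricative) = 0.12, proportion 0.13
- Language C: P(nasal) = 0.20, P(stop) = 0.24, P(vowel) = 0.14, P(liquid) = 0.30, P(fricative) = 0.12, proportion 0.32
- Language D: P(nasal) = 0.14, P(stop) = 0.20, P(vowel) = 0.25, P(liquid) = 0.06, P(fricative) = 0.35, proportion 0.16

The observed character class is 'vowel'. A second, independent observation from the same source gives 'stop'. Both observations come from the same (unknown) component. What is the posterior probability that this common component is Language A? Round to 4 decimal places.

The responsibility of component k is w_k f_k(x) divided by Σ_j w_j f_j(x).
Since both observations come from the same component, the likelihood for component k is f_k(x₁)·f_k(x₂).
  p_A = [P(vowel | comp) = 0.09] × [0.18] = 0.0162
  p_B = [P(vowel | comp) = 0.14] × [0.25] = 0.035
  p_C = [P(vowel | comp) = 0.14] × [0.24] = 0.0336
  p_D = [P(vowel | comp) = 0.25] × [0.2] = 0.05
Unnormalised posteriors:
  w_A·p_A = 0.39 × 0.0162 = 0.006318
  w_B·p_B = 0.13 × 0.035 = 0.00455
  w_C·p_C = 0.32 × 0.0336 = 0.010752
  w_D·p_D = 0.16 × 0.05 = 0.008
Evidence: 0.006318 + 0.00455 + 0.010752 + 0.008 = 0.02962
So the posterior for Language A is 0.006318 / 0.02962 ≈ 0.2133.

0.2133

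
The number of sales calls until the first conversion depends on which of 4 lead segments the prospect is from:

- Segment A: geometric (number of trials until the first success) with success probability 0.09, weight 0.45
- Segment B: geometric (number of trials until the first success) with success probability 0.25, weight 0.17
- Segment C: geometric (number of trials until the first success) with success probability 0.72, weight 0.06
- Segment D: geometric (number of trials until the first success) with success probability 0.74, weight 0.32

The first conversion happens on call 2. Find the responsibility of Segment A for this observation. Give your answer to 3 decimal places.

0.259

Apply Bayes' rule: the posterior for each component is proportional to its prior times its likelihood at x.
Evaluate each component's likelihood at the observed value:
  f_A = 0.09·(1−0.09)^1 = 0.09·0.91 = 0.0819
  f_B = 0.25·(1−0.25)^1 = 0.25·0.75 = 0.1875
  f_C = 0.72·(1−0.72)^1 = 0.72·0.28 = 0.2016
  f_D = 0.74·(1−0.74)^1 = 0.74·0.26 = 0.1924
Prior × likelihood for each component:
  π_A·f_A = 0.45 × 0.0819 = 0.036855
  π_B·f_B = 0.17 × 0.1875 = 0.031875
  π_C·f_C = 0.06 × 0.2016 = 0.012096
  π_D·f_D = 0.32 × 0.1924 = 0.061568
Normaliser: 0.036855 + 0.031875 + 0.012096 + 0.061568 = 0.142394
P(Segment A | 2) ≈ 0.259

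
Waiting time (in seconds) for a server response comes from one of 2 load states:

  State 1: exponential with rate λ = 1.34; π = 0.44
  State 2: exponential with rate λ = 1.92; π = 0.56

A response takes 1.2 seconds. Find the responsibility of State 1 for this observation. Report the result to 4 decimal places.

By Bayes' theorem, P(k | x) = π_k f_k(x) / Σ_j π_j f_j(x).
Evaluate each component's likelihood at the observed value:
  p_1 = 1.34·e^(−1.34·1.2) = 1.34·e^(−1.6080) = 0.268386
  p_2 = 1.92·e^(−1.92·1.2) = 1.92·e^(−2.3040) = 0.191729
Multiply by the mixture weights:
  π_1·p_1 = 0.44 × 0.268386 = 0.11809
  π_2·p_2 = 0.56 × 0.191729 = 0.107368
Marginal: 0.11809 + 0.107368 = 0.225458
P(State 1 | data) ≈ 0.5238

0.5238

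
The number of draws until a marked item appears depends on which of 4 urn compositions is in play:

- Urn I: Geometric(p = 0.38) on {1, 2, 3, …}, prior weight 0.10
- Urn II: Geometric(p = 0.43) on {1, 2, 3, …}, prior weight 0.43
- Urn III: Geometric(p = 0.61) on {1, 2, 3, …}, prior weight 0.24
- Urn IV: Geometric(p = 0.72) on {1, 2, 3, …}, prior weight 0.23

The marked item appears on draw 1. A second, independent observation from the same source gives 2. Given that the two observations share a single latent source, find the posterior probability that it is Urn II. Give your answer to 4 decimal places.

P(component k | x) = P(Z=k)·f_k(x) / marginal(x), where marginal(x) = Σ_j P(Z=j)·f_j(x).
Since both observations come from the same component, the likelihood for component k is f_k(x₁)·f_k(x₂).
  f_I = [0.38] × [0.2356] = 0.089528
  f_II = [0.43] × [0.2451] = 0.105393
  f_III = [0.61] × [0.2379] = 0.145119
  f_IV = [0.72] × [0.2016] = 0.145152
Weight by the priors:
  P(Z=I)·f_I = 0.10 × 0.089528 = 0.0089528
  P(Z=II)·f_II = 0.43 × 0.105393 = 0.045319
  P(Z=III)·f_III = 0.24 × 0.145119 = 0.0348286
  P(Z=IV)·f_IV = 0.23 × 0.145152 = 0.033385
Evidence: 0.0089528 + 0.045319 + 0.0348286 + 0.033385 = 0.122485
P(Urn II | data) ≈ 0.3700

0.3700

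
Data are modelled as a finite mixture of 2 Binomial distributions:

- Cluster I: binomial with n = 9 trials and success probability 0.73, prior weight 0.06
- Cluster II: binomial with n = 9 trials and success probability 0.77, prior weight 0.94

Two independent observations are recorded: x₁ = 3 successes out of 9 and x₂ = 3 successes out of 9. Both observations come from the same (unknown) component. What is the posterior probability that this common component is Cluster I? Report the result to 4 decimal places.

0.2409

Posterior ∝ prior × likelihood, so P(k | x) ∝ π_k f_k(x); normalise over all components.
Since both observations come from the same component, the likelihood for component k is f_k(x₁)·f_k(x₂).
  L_I = [0.0126599] × [0.0126599] = 0.000160273
  L_II = [0.00567699] × [0.00567699] = 3.22283e-05
Unnormalised posteriors:
  π_I·L_I = 0.06 × 0.000160273 = 9.61639e-06
  π_II·L_II = 0.94 × 3.22283e-05 = 3.02946e-05
Denominator: 9.61639e-06 + 3.02946e-05 = 3.9911e-05
So the posterior for Cluster I is 9.61639e-06 / 3.9911e-05 ≈ 0.2409.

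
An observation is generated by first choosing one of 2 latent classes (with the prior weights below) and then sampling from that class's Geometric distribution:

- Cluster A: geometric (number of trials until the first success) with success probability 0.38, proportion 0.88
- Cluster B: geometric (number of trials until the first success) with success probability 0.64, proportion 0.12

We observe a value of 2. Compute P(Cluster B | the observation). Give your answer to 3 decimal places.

0.118

The responsibility of component k is P(Z=k) f_k(x) divided by Σ_j P(Z=j) f_j(x).
Geometric probabilities:
  p_A = 0.38·(1−0.38)^1 = 0.38·0.62 = 0.2356
  p_B = 0.64·(1−0.64)^1 = 0.64·0.36 = 0.2304
Weight by the priors:
  P(Z=A)·p_A = 0.88 × 0.2356 = 0.207328
  P(Z=B)·p_B = 0.12 × 0.2304 = 0.027648
Evidence: 0.207328 + 0.027648 = 0.234976
Responsibility of Cluster B: 0.027648 / 0.234976 ≈ 0.118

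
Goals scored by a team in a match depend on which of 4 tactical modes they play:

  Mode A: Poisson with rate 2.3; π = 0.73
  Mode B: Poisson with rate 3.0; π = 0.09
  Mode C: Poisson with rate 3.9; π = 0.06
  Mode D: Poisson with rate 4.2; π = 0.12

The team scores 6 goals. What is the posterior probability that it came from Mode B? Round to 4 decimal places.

0.1156

By Bayes' theorem, P(k | x) = w_k f_k(x) / Σ_j w_j f_j(x).
Poisson probabilities:
  p_A = e^(−2.3)·2.3^6/6! = 0.0206138
  p_B = e^(−3.0)·3.0^6/6! = 0.0504094
  p_C = e^(−3.9)·3.9^6/6! = 0.0989251
  p_D = e^(−4.2)·4.2^6/6! = 0.114321
Multiply by the mixture weights:
  w_A·p_A = 0.73 × 0.0206138 = 0.015048
  w_B·p_B = 0.09 × 0.0504094 = 0.00453685
  w_C·p_C = 0.06 × 0.0989251 = 0.00593551
  w_D·p_D = 0.12 × 0.114321 = 0.0137185
Marginal: 0.015048 + 0.00453685 + 0.00593551 + 0.0137185 = 0.0392389
P(Mode B | data) ≈ 0.1156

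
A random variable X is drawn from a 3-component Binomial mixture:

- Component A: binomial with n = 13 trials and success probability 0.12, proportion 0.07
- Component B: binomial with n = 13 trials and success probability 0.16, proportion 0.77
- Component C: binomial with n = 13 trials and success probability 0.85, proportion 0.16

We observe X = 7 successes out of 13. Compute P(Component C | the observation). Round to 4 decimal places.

0.4419

The responsibility of component k is π_k f_k(x) divided by Σ_j π_j f_j(x).
Evaluate each component's likelihood at the observed value:
  L_A = 0.00028555
  L_B = 0.0016182
  L_C = 0.0062661
Multiply by the mixture weights:
  π_A·L_A = 0.07 × 0.00028555 = 1.99885e-05
  π_B·L_B = 0.77 × 0.0016182 = 0.00124602
  π_C·L_C = 0.16 × 0.0062661 = 0.00100258
Normaliser: 1.99885e-05 + 0.00124602 + 0.00100258 = 0.00226858
Responsibility of Component C: 0.00100258 / 0.00226858 ≈ 0.4419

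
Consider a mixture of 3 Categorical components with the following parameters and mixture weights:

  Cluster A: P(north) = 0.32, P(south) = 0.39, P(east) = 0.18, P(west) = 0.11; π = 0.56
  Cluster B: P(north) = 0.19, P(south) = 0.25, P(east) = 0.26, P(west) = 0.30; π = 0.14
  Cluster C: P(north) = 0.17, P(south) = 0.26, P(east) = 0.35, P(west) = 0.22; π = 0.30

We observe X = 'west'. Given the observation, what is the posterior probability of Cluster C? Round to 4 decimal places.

0.3892

Apply Bayes' rule: the posterior for each component is proportional to its prior times its likelihood at x.
Component likelihoods at x = 'west':
  p_A = 0.11
  p_B = 0.3
  p_C = 0.22
Multiply by the mixture weights:
  π_A·p_A = 0.56 × 0.11 = 0.0616
  π_B·p_B = 0.14 × 0.3 = 0.042
  π_C·p_C = 0.30 × 0.22 = 0.066
Evidence: 0.0616 + 0.042 + 0.066 = 0.1696
P(Cluster C | data) ≈ 0.3892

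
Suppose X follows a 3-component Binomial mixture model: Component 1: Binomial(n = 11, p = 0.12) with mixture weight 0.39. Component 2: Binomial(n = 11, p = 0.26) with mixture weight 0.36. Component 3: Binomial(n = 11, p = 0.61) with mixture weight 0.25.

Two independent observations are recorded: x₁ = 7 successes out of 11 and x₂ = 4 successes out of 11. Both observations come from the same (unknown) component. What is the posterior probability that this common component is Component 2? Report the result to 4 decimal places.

Posterior ∝ prior × likelihood, so P(k | x) ∝ π_k f_k(x); normalise over all components.
Since both observations come from the same component, the likelihood for component k is f_k(x₁)·f_k(x₂).
  p_1 = [7.0911e-05] × [0.0279652] = 1.98304e-06
  p_2 = [0.00794793] × [0.183244] = 0.00145641
  p_3 = [0.239928] × [0.0627026] = 0.0150441
Prior × likelihood for each component:
  π_1·p_1 = 0.39 × 1.98304e-06 = 7.73385e-07
  π_2·p_2 = 0.36 × 0.00145641 = 0.000524308
  π_3·p_3 = 0.25 × 0.0150441 = 0.00376103
Sum: 7.73385e-07 + 0.000524308 + 0.00376103 = 0.00428611
Responsibility of Component 2: 0.000524308 / 0.00428611 ≈ 0.1223

0.1223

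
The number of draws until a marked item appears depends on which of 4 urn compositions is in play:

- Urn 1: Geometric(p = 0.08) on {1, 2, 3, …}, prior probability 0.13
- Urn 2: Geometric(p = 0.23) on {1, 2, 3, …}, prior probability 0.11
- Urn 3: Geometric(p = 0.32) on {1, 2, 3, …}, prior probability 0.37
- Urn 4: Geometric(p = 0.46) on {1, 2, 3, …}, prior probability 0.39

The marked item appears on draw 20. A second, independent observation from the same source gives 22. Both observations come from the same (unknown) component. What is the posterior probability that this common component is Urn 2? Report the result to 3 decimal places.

The responsibility of component k is P(Z=k) f_k(x) divided by Σ_j P(Z=j) f_j(x).
Since both observations come from the same component, the likelihood for component k is f_k(x₁)·f_k(x₂).
  f_1 = [0.0164081] × [0.0138878] = 0.000227873
  f_2 = [0.00160344] × [0.000950677] = 1.52435e-06
  f_3 = [0.00021029] × [9.72383e-05] = 2.04483e-08
  f_4 = [3.78651e-06] × [1.10415e-06] = 4.18086e-12
Multiply by the mixture weights:
  P(Z=1)·f_1 = 0.13 × 0.000227873 = 2.96235e-05
  P(Z=2)·f_2 = 0.11 × 1.52435e-06 = 1.67678e-07
  P(Z=3)·f_3 = 0.37 × 2.04483e-08 = 7.56586e-09
  P(Z=4)·f_4 = 0.39 × 4.18086e-12 = 1.63054e-12
Sum: 2.96235e-05 + 1.67678e-07 + 7.56586e-09 + 1.63054e-12 = 2.97987e-05
P(Urn 2 | x) = 1.67678e-07 / 2.97987e-05 ≈ 0.006

0.006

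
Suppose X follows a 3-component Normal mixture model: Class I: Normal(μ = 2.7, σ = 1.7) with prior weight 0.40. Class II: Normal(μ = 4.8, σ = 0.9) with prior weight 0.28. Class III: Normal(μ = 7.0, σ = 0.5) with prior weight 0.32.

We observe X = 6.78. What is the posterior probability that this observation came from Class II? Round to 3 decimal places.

P(component k | x) = π_k·f_k(x) / marginal(x), where marginal(x) = Σ_j π_j·f_j(x).
Normal densities:
  L_I = (1/(1.7·√(2π)))·exp(−(6.78−2.7)²/(2·1.7²)) = 0.234672·exp(-2.88000) = 0.0131733
  L_II = (1/(0.9·√(2π)))·exp(−(6.78−4.8)²/(2·0.9²)) = 0.443269·exp(-2.42000) = 0.0394162
  L_III = (1/(0.5·√(2π)))·exp(−(6.78−7.0)²/(2·0.5²)) = 0.797885·exp(-0.09680) = 0.72427
Unnormalised posteriors:
  π_I·L_I = 0.40 × 0.0131733 = 0.0052693
  π_II·L_II = 0.28 × 0.0394162 = 0.0110365
  π_III·L_III = 0.32 × 0.72427 = 0.231766
Normaliser: 0.0052693 + 0.0110365 + 0.231766 = 0.248072
P(Class II | the observation) ≈ 0.044

0.044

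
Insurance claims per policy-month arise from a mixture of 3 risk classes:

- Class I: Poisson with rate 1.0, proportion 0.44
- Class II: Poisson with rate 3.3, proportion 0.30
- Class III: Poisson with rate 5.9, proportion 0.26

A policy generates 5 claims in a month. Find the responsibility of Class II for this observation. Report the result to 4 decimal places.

The responsibility of component k is π_k f_k(x) divided by Σ_j π_j f_j(x).
Component likelihoods at x = 5 claims:
  f_I = 0.00306566
  f_II = 0.120286
  f_III = 0.163208
Multiply by the mixture weights:
  π_I·f_I = 0.44 × 0.00306566 = 0.00134889
  π_II·f_II = 0.30 × 0.120286 = 0.0360859
  π_III·f_III = 0.26 × 0.163208 = 0.0424341
Marginal: 0.00134889 + 0.0360859 + 0.0424341 = 0.0798689
P(Class II | data) = 0.0360859 / 0.0798689 ≈ 0.4518

0.4518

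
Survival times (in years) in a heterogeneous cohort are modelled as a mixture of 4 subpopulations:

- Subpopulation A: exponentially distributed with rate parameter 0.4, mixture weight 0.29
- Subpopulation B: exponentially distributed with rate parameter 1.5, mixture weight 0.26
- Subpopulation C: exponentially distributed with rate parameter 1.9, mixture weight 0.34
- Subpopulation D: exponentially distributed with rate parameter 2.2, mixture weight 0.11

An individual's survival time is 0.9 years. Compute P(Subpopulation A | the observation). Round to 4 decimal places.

By Bayes' theorem, P(k | x) = π_k f_k(x) / Σ_j π_j f_j(x).
Component likelihoods at x = 0.9 years:
  f_A = 0.279071
  f_B = 0.38886
  f_C = 0.343645
  f_D = 0.303752
Unnormalised posteriors:
  π_A·f_A = 0.29 × 0.279071 = 0.0809305
  π_B·f_B = 0.26 × 0.38886 = 0.101104
  π_C·f_C = 0.34 × 0.343645 = 0.116839
  π_D·f_D = 0.11 × 0.303752 = 0.0334128
Evidence: 0.0809305 + 0.101104 + 0.116839 + 0.0334128 = 0.332286
Responsibility of Subpopulation A: 0.0809305 / 0.332286 ≈ 0.2436

0.2436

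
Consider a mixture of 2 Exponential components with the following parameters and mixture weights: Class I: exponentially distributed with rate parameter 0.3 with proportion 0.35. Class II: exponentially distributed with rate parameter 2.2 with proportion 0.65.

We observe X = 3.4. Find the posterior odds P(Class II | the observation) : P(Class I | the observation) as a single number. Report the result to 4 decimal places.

0.0213

Posterior odds = (P(Z=i) f_i(x)) / (P(Z=j) f_j(x)); the normalising sum cancels.
Exponential densities:
  p_I = 0.108178
  p_II = 0.00124137
0.000806888 / 0.0378625 ≈ 0.0213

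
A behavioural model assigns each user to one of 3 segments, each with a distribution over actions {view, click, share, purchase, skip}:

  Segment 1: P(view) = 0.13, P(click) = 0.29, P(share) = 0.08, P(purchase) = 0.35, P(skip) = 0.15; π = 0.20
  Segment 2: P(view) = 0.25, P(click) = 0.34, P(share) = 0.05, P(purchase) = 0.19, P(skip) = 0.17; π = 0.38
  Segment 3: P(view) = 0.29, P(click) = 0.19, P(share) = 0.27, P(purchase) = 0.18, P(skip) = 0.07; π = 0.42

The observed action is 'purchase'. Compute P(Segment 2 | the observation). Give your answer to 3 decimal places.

0.331

P(component k | x) = π_k·f_k(x) / marginal(x), where marginal(x) = Σ_j π_j·f_j(x).
Component likelihoods at x = 'purchase':
  p_1 = P(purchase | comp) = 0.35
  p_2 = P(purchase | comp) = 0.19
  p_3 = P(purchase | comp) = 0.18
Weight by the priors:
  π_1·p_1 = 0.20 × 0.35 = 0.07
  π_2·p_2 = 0.38 × 0.19 = 0.0722
  π_3·p_3 = 0.42 × 0.18 = 0.0756
Evidence: 0.07 + 0.0722 + 0.0756 = 0.2178
P(Segment 2 | 'purchase') = 0.0722 / 0.2178 ≈ 0.331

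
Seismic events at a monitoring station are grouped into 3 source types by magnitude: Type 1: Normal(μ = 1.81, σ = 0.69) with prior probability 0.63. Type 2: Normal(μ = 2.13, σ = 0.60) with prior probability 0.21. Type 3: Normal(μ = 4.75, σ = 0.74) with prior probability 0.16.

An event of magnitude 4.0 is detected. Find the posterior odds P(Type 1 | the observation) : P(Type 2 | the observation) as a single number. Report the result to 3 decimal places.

The posterior odds equal the prior odds times the likelihood ratio: (P(Z=i)/P(Z=j))·(f_i(x)/f_j(x)).
Evaluate each component's likelihood at the observed value:
  L_1 = (1/(0.69·√(2π)))·exp(−(4.0−1.81)²/(2·0.69²)) = 0.578177·exp(-5.03686) = 0.00375474
  L_2 = (1/(0.60·√(2π)))·exp(−(4.0−2.13)²/(2·0.60²)) = 0.664904·exp(-4.85681) = 0.00516981
  L_3 = (1/(0.74·√(2π)))·exp(−(4.0−4.75)²/(2·0.74²)) = 0.539111·exp(-0.51360) = 0.322569
0.00236548 / 0.00108566 ≈ 2.179

2.179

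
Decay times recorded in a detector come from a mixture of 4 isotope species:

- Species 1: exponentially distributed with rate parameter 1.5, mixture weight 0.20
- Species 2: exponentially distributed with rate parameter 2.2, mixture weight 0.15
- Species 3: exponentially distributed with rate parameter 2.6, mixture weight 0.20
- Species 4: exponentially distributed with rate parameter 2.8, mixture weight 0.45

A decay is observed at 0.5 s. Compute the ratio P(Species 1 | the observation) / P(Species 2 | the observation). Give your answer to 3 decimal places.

1.290

The posterior odds equal the prior odds times the likelihood ratio: (π_i/π_j)·(f_i(x)/f_j(x)).
Component likelihoods at x = 0.5 s:
  p_1 = 1.5·e^(−1.5·0.5) = 1.5·e^(−0.7500) = 0.70855
  p_2 = 2.2·e^(−2.2·0.5) = 2.2·e^(−1.1000) = 0.732316
  p_3 = 2.6·e^(−2.6·0.5) = 2.6·e^(−1.3000) = 0.708583
  p_4 = 2.8·e^(−2.8·0.5) = 2.8·e^(−1.4000) = 0.690471
0.14171 / 0.109847 ≈ 1.290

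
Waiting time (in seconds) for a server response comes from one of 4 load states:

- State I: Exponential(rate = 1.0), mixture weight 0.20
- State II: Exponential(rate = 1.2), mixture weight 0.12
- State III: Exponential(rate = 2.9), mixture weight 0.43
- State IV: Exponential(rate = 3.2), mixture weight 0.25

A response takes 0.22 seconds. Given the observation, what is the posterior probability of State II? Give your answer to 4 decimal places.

By Bayes' theorem, P(k | x) = w_k f_k(x) / Σ_j w_j f_j(x).
Evaluate each component's likelihood at the observed value:
  f_I = 0.802519
  f_II = 0.921568
  f_III = 1.53221
  f_IV = 1.58273
Unnormalised posteriors:
  w_I·f_I = 0.20 × 0.802519 = 0.160504
  w_II·f_II = 0.12 × 0.921568 = 0.110588
  w_III·f_III = 0.43 × 1.53221 = 0.65885
  w_IV·f_IV = 0.25 × 1.58273 = 0.395682
Sum: 0.160504 + 0.110588 + 0.65885 + 0.395682 = 1.32562
Responsibility of State II: 0.110588 / 1.32562 ≈ 0.0834

0.0834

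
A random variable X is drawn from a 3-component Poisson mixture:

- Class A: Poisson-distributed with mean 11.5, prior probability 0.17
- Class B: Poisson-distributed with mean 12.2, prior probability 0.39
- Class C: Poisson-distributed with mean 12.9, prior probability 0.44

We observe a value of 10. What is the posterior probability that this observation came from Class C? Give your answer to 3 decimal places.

The responsibility of component k is w_k f_k(x) divided by Σ_j w_j f_j(x).
Component likelihoods at x = 10:
  f_A = e^(−11.5)·11.5^10/10! = 0.112935
  f_B = e^(−12.2)·12.2^10/10! = 0.101261
  f_C = e^(−12.9)·12.9^10/10! = 0.0878487
Multiply by the mixture weights:
  w_A·f_A = 0.17 × 0.112935 = 0.019199
  w_B·f_B = 0.39 × 0.101261 = 0.0394918
  w_C·f_C = 0.44 × 0.0878487 = 0.0386534
Marginal: 0.019199 + 0.0394918 + 0.0386534 = 0.0973442
So the posterior for Class C is 0.0386534 / 0.0973442 ≈ 0.397.

0.397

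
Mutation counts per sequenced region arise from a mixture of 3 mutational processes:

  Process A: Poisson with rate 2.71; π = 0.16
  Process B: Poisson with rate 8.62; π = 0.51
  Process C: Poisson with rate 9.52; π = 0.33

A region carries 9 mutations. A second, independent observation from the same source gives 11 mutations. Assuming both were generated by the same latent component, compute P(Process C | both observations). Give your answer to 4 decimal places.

0.4380

By Bayes' theorem, P(k | x) = w_k f_k(x) / Σ_j w_j f_j(x).
Since both observations come from the same component, the likelihood for component k is f_k(x₁)·f_k(x₂).
  p_A = [0.00144551] × [9.65091e-05] = 1.39505e-07
  p_B = [0.130672] × [0.0882685] = 0.0115343
  p_C = [0.129863] × [0.106996] = 0.0138948
Multiply by the mixture weights:
  w_A·p_A = 0.16 × 1.39505e-07 = 2.23209e-08
  w_B·p_B = 0.51 × 0.0115343 = 0.00588247
  w_C·p_C = 0.33 × 0.0138948 = 0.00458529
Denominator: 2.23209e-08 + 0.00588247 + 0.00458529 = 0.0104678
So the posterior for Process C is 0.00458529 / 0.0104678 ≈ 0.4380.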